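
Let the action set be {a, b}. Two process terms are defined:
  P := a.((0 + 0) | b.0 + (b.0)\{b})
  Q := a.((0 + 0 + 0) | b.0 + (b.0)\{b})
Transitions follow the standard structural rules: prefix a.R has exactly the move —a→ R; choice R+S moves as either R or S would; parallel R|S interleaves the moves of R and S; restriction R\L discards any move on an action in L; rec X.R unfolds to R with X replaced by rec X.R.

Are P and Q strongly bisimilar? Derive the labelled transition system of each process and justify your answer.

bisimilar

P's transition system — 3 states:
  u0 = a.((0 + 0) | b.0 + (b.0)\{b}) has moves --a--▸ u1
  u1 = (0 + 0) | b.0 + (b.0)\{b} has moves --b--▸ u2
  u2 = (0 + 0) | 0 has moves ∅
Q's transition system — 3 states:
  v0 = a.((0 + 0 + 0) | b.0 + (b.0)\{b}) has moves --a--▸ v1
  v1 = (0 + 0 + 0) | b.0 + (b.0)\{b} has moves --b--▸ v2
  v2 = (0 + 0 + 0) | 0 has moves ∅
Coarsest stable partition (strong bisimilarity classes):
  B0 = {u0, v0}
  B1 = {u1, v1}
  B2 = {u2, v2}
u0 ∈ B0, v0 ∈ B0 → same block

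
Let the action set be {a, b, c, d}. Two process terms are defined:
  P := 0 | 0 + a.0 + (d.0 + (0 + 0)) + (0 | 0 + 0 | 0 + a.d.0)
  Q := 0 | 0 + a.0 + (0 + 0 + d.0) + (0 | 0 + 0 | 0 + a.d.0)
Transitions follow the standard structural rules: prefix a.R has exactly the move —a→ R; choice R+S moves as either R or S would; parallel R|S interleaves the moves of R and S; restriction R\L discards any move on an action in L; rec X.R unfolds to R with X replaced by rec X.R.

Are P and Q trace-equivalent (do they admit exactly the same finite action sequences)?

trace-equivalent

P's transition system — 3 states:
  p0 = 0 | 0 + a.0 + (d.0 + (0 + 0)) + (0 | 0 + 0 | 0 + a.d.0) → -a-> p1, -a-> p2, -d-> p1
  p1 = 0 → deadlocked
  p2 = d.0 → -d-> p1
Q's transition system — 3 states:
  q0 = 0 | 0 + a.0 + (0 + 0 + d.0) + (0 | 0 + 0 | 0 + a.d.0) → -a-> q1, -a-> q2, -d-> q1
  q1 = 0 → deadlocked
  q2 = d.0 → -d-> q1
Coarsest stable partition (strong bisimilarity classes):
  B0 = {p0, q0}
  B1 = {p1, q1}
  B2 = {p2, q2}
p0 ∈ B0, q0 ∈ B0 → same block
Bisimilar ⇒ trace-equivalent.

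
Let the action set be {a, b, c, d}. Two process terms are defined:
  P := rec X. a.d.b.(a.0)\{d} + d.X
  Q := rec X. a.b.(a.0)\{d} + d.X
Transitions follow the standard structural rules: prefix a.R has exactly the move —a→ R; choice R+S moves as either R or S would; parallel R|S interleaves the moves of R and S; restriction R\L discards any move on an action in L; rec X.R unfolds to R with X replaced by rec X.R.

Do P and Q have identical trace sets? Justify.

LTS(P): 5 reachable states
  m0 = rec X. a.d.b.(a.0)\{d} + d.X | -a-> m1, -d-> m0
  m1 = d.b.(a.0)\{d} | -d-> m2
  m2 = b.(a.0)\{d} | -b-> m3
  m3 = (a.0)\{d} | -a-> m4
  m4 = 0\{d} | ∅
LTS(Q): 4 reachable states
  n0 = rec X. a.b.(a.0)\{d} + d.X | -a-> n1, -d-> n0
  n1 = b.(a.0)\{d} | -b-> n2
  n2 = (a.0)\{d} | -a-> n3
  n3 = 0\{d} | ∅
Run σ = ⟨ad⟩ on P: start {m0}
  step 1 (a): {m1}
  step 2 (d): {m2}
  ✓ P
Run σ = ⟨ad⟩ on Q: start {n0}
  step 1 (a): {n1}
  step 2 (d): no successor for Q

NO — witness ⟨ad⟩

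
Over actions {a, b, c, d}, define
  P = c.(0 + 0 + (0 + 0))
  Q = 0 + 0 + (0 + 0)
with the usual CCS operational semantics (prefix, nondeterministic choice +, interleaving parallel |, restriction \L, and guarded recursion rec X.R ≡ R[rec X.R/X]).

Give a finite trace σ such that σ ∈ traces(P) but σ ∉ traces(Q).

c

LTS(P): 2 reachable states
  p0 = c.(0 + 0 + (0 + 0)) :: —c→ p1
  p1 = 0 + 0 + (0 + 0) :: (no moves)
LTS(Q): 1 reachable states
  q0 = 0 + 0 + (0 + 0) :: (no moves)
Trace ⟨c⟩ through P, begin at {p0}:
  after c @ step 1: {p1}
  P completes σ.
Trace ⟨c⟩ through Q, begin at {q0}:
  after c @ step 1: ∅ (Q stuck)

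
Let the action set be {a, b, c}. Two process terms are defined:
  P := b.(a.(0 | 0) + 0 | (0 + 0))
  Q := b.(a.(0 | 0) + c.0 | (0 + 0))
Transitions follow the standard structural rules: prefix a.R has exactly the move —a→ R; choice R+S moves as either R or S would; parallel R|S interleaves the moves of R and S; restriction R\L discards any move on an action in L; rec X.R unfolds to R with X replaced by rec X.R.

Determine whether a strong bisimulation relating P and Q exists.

P's transition system — 3 states:
  s0 = b.(a.(0 | 0) + 0 | (0 + 0)) ⊢ —b→ s1
  s1 = a.(0 | 0) + 0 | (0 + 0) ⊢ —a→ s2
  s2 = 0 | 0 ⊢ ∅
Q's transition system — 4 states:
  t0 = b.(a.(0 | 0) + c.0 | (0 + 0)) ⊢ —b→ t1
  t1 = a.(0 | 0) + c.0 | (0 + 0) ⊢ —a→ t2, —c→ t3
  t2 = 0 | 0 ⊢ ∅
  t3 = 0 | (0 + 0) ⊢ ∅
Partition-refinement fixed point:
  B0 = {s0}
  B1 = {s1}
  B2 = {s2, t2, t3}
  B3 = {t0}
  B4 = {t1}
s0 ∈ B0, t0 ∈ B3 → different blocks

P ≁ Q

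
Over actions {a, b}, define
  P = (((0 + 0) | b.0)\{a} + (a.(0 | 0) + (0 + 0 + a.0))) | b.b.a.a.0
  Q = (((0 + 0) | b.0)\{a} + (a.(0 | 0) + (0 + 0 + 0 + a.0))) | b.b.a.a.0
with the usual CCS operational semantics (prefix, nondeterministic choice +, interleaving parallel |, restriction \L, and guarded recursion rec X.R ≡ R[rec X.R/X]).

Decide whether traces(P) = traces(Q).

trace-equivalent

P's transition system — 20 states:
  u0 = (((0 + 0) | b.0)\{a} + (a.(0 | 0) + (0 + 0 + a.0))) | b.b.a.a.0 | =a=> u1, =a=> u2, =b=> u3, =b=> u4
  u1 = 0 | 0 | b.b.a.a.0 | =b=> u5
  u2 = 0 | b.b.a.a.0 | =b=> u6
  u3 = (((0 + 0) | b.0)\{a} + (a.(0 | 0) + (0 + 0 + a.0))) | b.a.a.0 | =a=> u5, =a=> u6, =b=> u7, =b=> u8
  u4 = ((0 + 0) | 0)\{a} | b.b.a.a.0 | =b=> u8
  u5 = 0 | 0 | b.a.a.0 | =b=> u9
  u6 = 0 | b.a.a.0 | =b=> u10
  u7 = (((0 + 0) | b.0)\{a} + (a.(0 | 0) + (0 + 0 + a.0))) | a.a.0 | =a=> u10, =a=> u11, =a=> u9, =b=> u12
  u8 = ((0 + 0) | 0)\{a} | b.a.a.0 | =b=> u12
  u9 = 0 | 0 | a.a.0 | =a=> u13
  u10 = 0 | a.a.0 | =a=> u14
  u11 = (((0 + 0) | b.0)\{a} + (a.(0 | 0) + (0 + 0 + a.0))) | a.0 | =a=> u13, =a=> u14, =a=> u15, =b=> u16
  u12 = ((0 + 0) | 0)\{a} | a.a.0 | =a=> u16
  u13 = 0 | 0 | a.0 | =a=> u17
  u14 = 0 | a.0 | =a=> u18
  u15 = (((0 + 0) | b.0)\{a} + (a.(0 | 0) + (0 + 0 + a.0))) | 0 | =a=> u17, =a=> u18, =b=> u19
  u16 = ((0 + 0) | 0)\{a} | a.0 | =a=> u19
  u17 = 0 | 0 | 0 | ·
  u18 = 0 | 0 | ·
  u19 = ((0 + 0) | 0)\{a} | 0 | ·
Q's transition system — 20 states:
  v0 = (((0 + 0) | b.0)\{a} + (a.(0 | 0) + (0 + 0 + 0 + a.0))) | b.b.a.a.0 | =a=> v1, =a=> v2, =b=> v3, =b=> v4
  v1 = 0 | 0 | b.b.a.a.0 | =b=> v5
  v2 = 0 | b.b.a.a.0 | =b=> v6
  v3 = (((0 + 0) | b.0)\{a} + (a.(0 | 0) + (0 + 0 + 0 + a.0))) | b.a.a.0 | =a=> v5, =a=> v6, =b=> v7, =b=> v8
  v4 = ((0 + 0) | 0)\{a} | b.b.a.a.0 | =b=> v8
  v5 = 0 | 0 | b.a.a.0 | =b=> v9
  v6 = 0 | b.a.a.0 | =b=> v10
  v7 = (((0 + 0) | b.0)\{a} + (a.(0 | 0) + (0 + 0 + 0 + a.0))) | a.a.0 | =a=> v10, =a=> v11, =a=> v9, =b=> v12
  v8 = ((0 + 0) | 0)\{a} | b.a.a.0 | =b=> v12
  v9 = 0 | 0 | a.a.0 | =a=> v13
  v10 = 0 | a.a.0 | =a=> v14
  v11 = (((0 + 0) | b.0)\{a} + (a.(0 | 0) + (0 + 0 + 0 + a.0))) | a.0 | =a=> v13, =a=> v14, =a=> v15, =b=> v16
  v12 = ((0 + 0) | 0)\{a} | a.a.0 | =a=> v16
  v13 = 0 | 0 | a.0 | =a=> v17
  v14 = 0 | a.0 | =a=> v18
  v15 = (((0 + 0) | b.0)\{a} + (a.(0 | 0) + (0 + 0 + 0 + a.0))) | 0 | =a=> v17, =a=> v18, =b=> v19
  v16 = ((0 + 0) | 0)\{a} | a.0 | =a=> v19
  v17 = 0 | 0 | 0 | ·
  v18 = 0 | 0 | ·
  v19 = ((0 + 0) | 0)\{a} | 0 | ·
Coarsest stable partition (strong bisimilarity classes):
  B0 = {u0, v0}
  B1 = {u1, u2, u4, v1, v2, v4}
  B2 = {u5, u6, u8, v5, v6, v8}
  B3 = {u10, u12, u9, v10, v12, v9}
  B4 = {u13, u14, u16, v13, v14, v16}
  B5 = {u17, u18, u19, v17, v18, v19}
  B6 = {u3, v3}
  B7 = {u7, v7}
  B8 = {u11, v11}
  B9 = {u15, v15}
u0 ∈ B0, v0 ∈ B0 → same block
Bisimilar ⇒ trace-equivalent.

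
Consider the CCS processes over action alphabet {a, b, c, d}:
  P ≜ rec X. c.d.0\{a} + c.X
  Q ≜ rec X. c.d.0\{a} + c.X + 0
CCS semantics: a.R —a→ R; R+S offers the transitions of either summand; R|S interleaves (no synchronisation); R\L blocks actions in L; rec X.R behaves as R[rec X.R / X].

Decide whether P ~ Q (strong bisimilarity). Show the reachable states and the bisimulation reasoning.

LTS(P): 3 reachable states
  u0 = rec X. c.d.0\{a} + c.X | ··c··> u0, ··c··> u1
  u1 = d.0\{a} | ··d··> u2
  u2 = 0\{a} | deadlocked
LTS(Q): 3 reachable states
  v0 = rec X. c.d.0\{a} + c.X + 0 | ··c··> v0, ··c··> v1
  v1 = d.0\{a} | ··d··> v2
  v2 = 0\{a} | deadlocked
Partition-refinement fixed point:
  B0 = {u0, v0}
  B1 = {u1, v1}
  B2 = {u2, v2}
u0 ∈ B0, v0 ∈ B0 → same block

YES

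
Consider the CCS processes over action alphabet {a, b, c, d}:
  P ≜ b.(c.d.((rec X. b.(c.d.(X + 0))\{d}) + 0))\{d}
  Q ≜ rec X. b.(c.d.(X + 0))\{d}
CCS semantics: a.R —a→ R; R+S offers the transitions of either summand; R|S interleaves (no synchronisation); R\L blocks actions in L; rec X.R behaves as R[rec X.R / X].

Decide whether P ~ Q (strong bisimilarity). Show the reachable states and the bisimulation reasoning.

YES

Reachable graph of P (3 states):
  p0 = b.(c.d.((rec X. b.(c.d.(X + 0))\{d}) + 0))\{d} ⊢ --b--▸ p1
  p1 = (c.d.((rec X. b.(c.d.(X + 0))\{d}) + 0))\{d} ⊢ --c--▸ p2
  p2 = (d.((rec X. b.(c.d.(X + 0))\{d}) + 0))\{d} ⊢ ∅
Reachable graph of Q (3 states):
  q0 = rec X. b.(c.d.(X + 0))\{d} ⊢ --b--▸ q1
  q1 = (c.d.((rec X. b.(c.d.(X + 0))\{d}) + 0))\{d} ⊢ --c--▸ q2
  q2 = (d.((rec X. b.(c.d.(X + 0))\{d}) + 0))\{d} ⊢ ∅
Partition-refinement fixed point:
  B0 = {p0, q0}
  B1 = {p1, q1}
  B2 = {p2, q2}
p0 ∈ B0, q0 ∈ B0 → same block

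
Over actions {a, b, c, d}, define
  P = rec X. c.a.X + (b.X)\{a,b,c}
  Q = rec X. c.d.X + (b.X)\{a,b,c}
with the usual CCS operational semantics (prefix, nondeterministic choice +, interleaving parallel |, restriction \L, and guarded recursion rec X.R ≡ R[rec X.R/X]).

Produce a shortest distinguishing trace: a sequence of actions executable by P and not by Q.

ca

P's transition system — 2 states:
  m0 = rec X. c.a.X + (b.X)\{a,b,c} has moves ··c··> m1
  m1 = a.(rec X. c.a.X + (b.X)\{a,b,c}) has moves ··a··> m0
Q's transition system — 2 states:
  n0 = rec X. c.d.X + (b.X)\{a,b,c} has moves ··c··> n1
  n1 = d.(rec X. c.d.X + (b.X)\{a,b,c}) has moves ··d··> n0
Run σ = ⟨ca⟩ on P: start {m0}
  [1] c ⇒ {m1}
  [2] a ⇒ {m0}
  — P admits the full trace.
Run σ = ⟨ca⟩ on Q: start {n0}
  [1] c ⇒ {n1}
  [2] a ⇒ ∅  — Q cannot continue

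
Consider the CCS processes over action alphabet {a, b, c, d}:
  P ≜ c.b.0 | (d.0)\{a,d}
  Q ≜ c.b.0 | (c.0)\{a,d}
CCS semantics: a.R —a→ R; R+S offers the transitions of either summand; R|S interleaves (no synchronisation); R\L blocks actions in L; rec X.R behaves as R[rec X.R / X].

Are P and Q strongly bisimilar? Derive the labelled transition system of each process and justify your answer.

NO

Reachable graph of P (3 states):
  s0 = c.b.0 | (d.0)\{a,d} ⊢ —c→ s1
  s1 = b.0 | (d.0)\{a,d} ⊢ —b→ s2
  s2 = 0 | (d.0)\{a,d} ⊢ deadlocked
Reachable graph of Q (6 states):
  t0 = c.b.0 | (c.0)\{a,d} ⊢ —c→ t1, —c→ t2
  t1 = b.0 | (c.0)\{a,d} ⊢ —b→ t3, —c→ t4
  t2 = c.b.0 | 0\{a,d} ⊢ —c→ t4
  t3 = 0 | (c.0)\{a,d} ⊢ —c→ t5
  t4 = b.0 | 0\{a,d} ⊢ —b→ t5
  t5 = 0 | 0\{a,d} ⊢ deadlocked
Coarsest stable partition (strong bisimilarity classes):
  B0 = {s0, t2}
  B1 = {s1, t4}
  B2 = {s2, t5}
  B3 = {t0}
  B4 = {t1}
  B5 = {t3}
s0 ∈ B0, t0 ∈ B3 → different blocks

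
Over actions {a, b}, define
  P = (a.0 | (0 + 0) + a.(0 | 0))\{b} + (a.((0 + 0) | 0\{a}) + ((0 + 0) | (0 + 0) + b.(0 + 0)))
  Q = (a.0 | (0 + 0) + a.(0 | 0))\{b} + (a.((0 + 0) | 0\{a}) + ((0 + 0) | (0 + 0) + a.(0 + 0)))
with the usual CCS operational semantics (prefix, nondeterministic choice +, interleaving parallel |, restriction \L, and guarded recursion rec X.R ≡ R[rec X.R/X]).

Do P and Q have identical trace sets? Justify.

P's transition system — 5 states:
  p0 = (a.0 | (0 + 0) + a.(0 | 0))\{b} + (a.((0 + 0) | 0\{a}) + ((0 + 0) | (0 + 0) + b.(0 + 0))) :: --a--▸ p1, --a--▸ p2, --a--▸ p3, --b--▸ p4
  p1 = (0 + 0) | 0\{a} :: ·
  p2 = (0 | (0 + 0))\{b} :: ·
  p3 = (0 | 0)\{b} :: ·
  p4 = 0 + 0 :: ·
Q's transition system — 5 states:
  q0 = (a.0 | (0 + 0) + a.(0 | 0))\{b} + (a.((0 + 0) | 0\{a}) + ((0 + 0) | (0 + 0) + a.(0 + 0))) :: --a--▸ q1, --a--▸ q2, --a--▸ q3, --a--▸ q4
  q1 = (0 + 0) | 0\{a} :: ·
  q2 = (0 | (0 + 0))\{b} :: ·
  q3 = (0 | 0)\{b} :: ·
  q4 = 0 + 0 :: ·
Trace ⟨b⟩ through P, begin at {p0}:
  [1] b ⇒ {p4}
  — P admits the full trace.
Trace ⟨b⟩ through Q, begin at {q0}:
  [1] b ⇒ ∅ (Q stuck)

trace-distinct — witness ⟨b⟩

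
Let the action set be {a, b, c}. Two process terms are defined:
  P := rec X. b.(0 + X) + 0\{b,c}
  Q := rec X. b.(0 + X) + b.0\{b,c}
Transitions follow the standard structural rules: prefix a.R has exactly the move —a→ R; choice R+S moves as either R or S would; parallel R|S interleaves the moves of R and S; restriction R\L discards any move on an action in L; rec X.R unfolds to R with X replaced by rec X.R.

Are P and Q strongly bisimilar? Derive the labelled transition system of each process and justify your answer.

P ≁ Q

LTS(P): 2 reachable states
  p0 = rec X. b.(0 + X) + 0\{b,c} :: —b→ p1
  p1 = 0 + (rec X. b.(0 + X) + 0\{b,c}) :: —b→ p1
LTS(Q): 3 reachable states
  q0 = rec X. b.(0 + X) + b.0\{b,c} :: —b→ q1, —b→ q2
  q1 = 0 + (rec X. b.(0 + X) + b.0\{b,c}) :: —b→ q1, —b→ q2
  q2 = 0\{b,c} :: ∅
Coarsest stable partition (strong bisimilarity classes):
  B0 = {p0, p1}
  B1 = {q0, q1}
  B2 = {q2}
p0 ∈ B0, q0 ∈ B1 → different blocks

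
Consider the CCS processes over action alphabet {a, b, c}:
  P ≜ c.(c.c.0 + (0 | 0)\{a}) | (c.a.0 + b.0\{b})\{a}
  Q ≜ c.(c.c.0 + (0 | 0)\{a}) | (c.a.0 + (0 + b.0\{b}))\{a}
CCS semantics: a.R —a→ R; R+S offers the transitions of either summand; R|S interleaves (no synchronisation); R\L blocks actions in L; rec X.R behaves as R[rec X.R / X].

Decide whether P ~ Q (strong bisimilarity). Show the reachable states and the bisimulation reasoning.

Reachable graph of P (12 states):
  m0 = c.(c.c.0 + (0 | 0)\{a}) | (c.a.0 + b.0\{b})\{a} :: —b→ m1, —c→ m2, —c→ m3
  m1 = c.(c.c.0 + (0 | 0)\{a}) | 0\{b}\{a} :: —c→ m4
  m2 = (c.c.0 + (0 | 0)\{a}) | (c.a.0 + b.0\{b})\{a} :: —b→ m4, —c→ m5, —c→ m6
  m3 = c.(c.c.0 + (0 | 0)\{a}) | (a.0)\{a} :: —c→ m5
  m4 = (c.c.0 + (0 | 0)\{a}) | 0\{b}\{a} :: —c→ m7
  m5 = (c.c.0 + (0 | 0)\{a}) | (a.0)\{a} :: —c→ m8
  m6 = c.0 | (c.a.0 + b.0\{b})\{a} :: —b→ m7, —c→ m8, —c→ m9
  m7 = c.0 | 0\{b}\{a} :: —c→ m10
  m8 = c.0 | (a.0)\{a} :: —c→ m11
  m9 = 0 | (c.a.0 + b.0\{b})\{a} :: —b→ m10, —c→ m11
  m10 = 0 | 0\{b}\{a} :: ∅
  m11 = 0 | (a.0)\{a} :: ∅
Reachable graph of Q (12 states):
  n0 = c.(c.c.0 + (0 | 0)\{a}) | (c.a.0 + (0 + b.0\{b}))\{a} :: —b→ n1, —c→ n2, —c→ n3
  n1 = c.(c.c.0 + (0 | 0)\{a}) | 0\{b}\{a} :: —c→ n4
  n2 = (c.c.0 + (0 | 0)\{a}) | (c.a.0 + (0 + b.0\{b}))\{a} :: —b→ n4, —c→ n5, —c→ n6
  n3 = c.(c.c.0 + (0 | 0)\{a}) | (a.0)\{a} :: —c→ n5
  n4 = (c.c.0 + (0 | 0)\{a}) | 0\{b}\{a} :: —c→ n7
  n5 = (c.c.0 + (0 | 0)\{a}) | (a.0)\{a} :: —c→ n8
  n6 = c.0 | (c.a.0 + (0 + b.0\{b}))\{a} :: —b→ n7, —c→ n8, —c→ n9
  n7 = c.0 | 0\{b}\{a} :: —c→ n10
  n8 = c.0 | (a.0)\{a} :: —c→ n11
  n9 = 0 | (c.a.0 + (0 + b.0\{b}))\{a} :: —b→ n10, —c→ n11
  n10 = 0 | 0\{b}\{a} :: ∅
  n11 = 0 | (a.0)\{a} :: ∅
Partition-refinement fixed point:
  B0 = {m0, n0}
  B1 = {m2, n2}
  B2 = {m4, m5, n4, n5}
  B3 = {m7, m8, n7, n8}
  B4 = {m10, m11, n10, n11}
  B5 = {m6, n6}
  B6 = {m9, n9}
  B7 = {m1, m3, n1, n3}
m0 ∈ B0, n0 ∈ B0 → same block

bisimilar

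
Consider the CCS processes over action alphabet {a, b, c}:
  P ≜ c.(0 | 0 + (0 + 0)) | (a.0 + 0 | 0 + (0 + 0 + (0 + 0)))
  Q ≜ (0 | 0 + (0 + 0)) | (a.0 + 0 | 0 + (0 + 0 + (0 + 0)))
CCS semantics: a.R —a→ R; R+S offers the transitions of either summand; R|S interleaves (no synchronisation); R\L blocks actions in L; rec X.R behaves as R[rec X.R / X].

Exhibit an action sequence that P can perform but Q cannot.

LTS(P): 4 reachable states
  p0 = c.(0 | 0 + (0 + 0)) | (a.0 + 0 | 0 + (0 + 0 + (0 + 0))) has moves ··a··> p1, ··c··> p2
  p1 = c.(0 | 0 + (0 + 0)) | 0 has moves ··c··> p3
  p2 = (0 | 0 + (0 + 0)) | (a.0 + 0 | 0 + (0 + 0 + (0 + 0))) has moves ··a··> p3
  p3 = (0 | 0 + (0 + 0)) | 0 has moves ∅
LTS(Q): 2 reachable states
  q0 = (0 | 0 + (0 + 0)) | (a.0 + 0 | 0 + (0 + 0 + (0 + 0))) has moves ··a··> q1
  q1 = (0 | 0 + (0 + 0)) | 0 has moves ∅
Trace ⟨c⟩ through P, begin at {p0}:
  [1] c ⇒ {p2}
  ✓ P
Trace ⟨c⟩ through Q, begin at {q0}:
  [1] c ⇒ no successor for Q

c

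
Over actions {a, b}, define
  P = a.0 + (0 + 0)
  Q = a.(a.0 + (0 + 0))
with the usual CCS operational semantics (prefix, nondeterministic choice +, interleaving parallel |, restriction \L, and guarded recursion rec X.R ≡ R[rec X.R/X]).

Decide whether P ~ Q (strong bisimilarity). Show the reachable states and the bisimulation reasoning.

P ≁ Q

P's transition system — 2 states:
  u0 = a.0 + (0 + 0) has moves -a-> u1
  u1 = 0 has moves ∅
Q's transition system — 3 states:
  v0 = a.(a.0 + (0 + 0)) has moves -a-> v1
  v1 = a.0 + (0 + 0) has moves -a-> v2
  v2 = 0 has moves ∅
Partition-refinement fixed point:
  B0 = {u0, v1}
  B1 = {u1, v2}
  B2 = {v0}
u0 ∈ B0, v0 ∈ B2 → different blocks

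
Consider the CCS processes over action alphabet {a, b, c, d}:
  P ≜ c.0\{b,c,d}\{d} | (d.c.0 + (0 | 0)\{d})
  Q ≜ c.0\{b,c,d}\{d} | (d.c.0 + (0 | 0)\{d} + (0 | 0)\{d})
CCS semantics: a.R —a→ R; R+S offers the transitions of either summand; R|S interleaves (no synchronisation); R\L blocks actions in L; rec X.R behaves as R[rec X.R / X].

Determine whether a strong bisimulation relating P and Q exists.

bisimilar

P's transition system — 6 states:
  u0 = c.0\{b,c,d}\{d} | (d.c.0 + (0 | 0)\{d}) has moves —c→ u1, —d→ u2
  u1 = 0\{b,c,d}\{d} | (d.c.0 + (0 | 0)\{d}) has moves —d→ u3
  u2 = c.0\{b,c,d}\{d} | c.0 has moves —c→ u3, —c→ u4
  u3 = 0\{b,c,d}\{d} | c.0 has moves —c→ u5
  u4 = c.0\{b,c,d}\{d} | 0 has moves —c→ u5
  u5 = 0\{b,c,d}\{d} | 0 has moves ·
Q's transition system — 6 states:
  v0 = c.0\{b,c,d}\{d} | (d.c.0 + (0 | 0)\{d} + (0 | 0)\{d}) has moves —c→ v1, —d→ v2
  v1 = 0\{b,c,d}\{d} | (d.c.0 + (0 | 0)\{d} + (0 | 0)\{d}) has moves —d→ v3
  v2 = c.0\{b,c,d}\{d} | c.0 has moves —c→ v3, —c→ v4
  v3 = 0\{b,c,d}\{d} | c.0 has moves —c→ v5
  v4 = c.0\{b,c,d}\{d} | 0 has moves —c→ v5
  v5 = 0\{b,c,d}\{d} | 0 has moves ·
Bisimilarity quotient blocks:
  B0 = {u0, v0}
  B1 = {u1, v1}
  B2 = {u3, u4, v3, v4}
  B3 = {u5, v5}
  B4 = {u2, v2}
u0 ∈ B0, v0 ∈ B0 → same block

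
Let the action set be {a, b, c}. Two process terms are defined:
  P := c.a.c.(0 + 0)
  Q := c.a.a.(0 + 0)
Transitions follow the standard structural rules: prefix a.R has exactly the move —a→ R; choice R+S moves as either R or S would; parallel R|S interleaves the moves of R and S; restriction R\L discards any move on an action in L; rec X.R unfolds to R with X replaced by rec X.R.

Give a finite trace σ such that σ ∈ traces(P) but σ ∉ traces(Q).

cac

LTS(P): 4 reachable states
  u0 = c.a.c.(0 + 0) has moves -c-> u1
  u1 = a.c.(0 + 0) has moves -a-> u2
  u2 = c.(0 + 0) has moves -c-> u3
  u3 = 0 + 0 has moves (no moves)
LTS(Q): 4 reachable states
  v0 = c.a.a.(0 + 0) has moves -c-> v1
  v1 = a.a.(0 + 0) has moves -a-> v2
  v2 = a.(0 + 0) has moves -a-> v3
  v3 = 0 + 0 has moves (no moves)
Trace ⟨cac⟩ through P, begin at {u0}:
  step 1 (c): {u1}
  step 2 (a): {u2}
  step 3 (c): {u3}
  P completes σ.
Trace ⟨cac⟩ through Q, begin at {v0}:
  step 1 (c): {v1}
  step 2 (a): {v2}
  step 3 (c): ∅  — Q cannot continue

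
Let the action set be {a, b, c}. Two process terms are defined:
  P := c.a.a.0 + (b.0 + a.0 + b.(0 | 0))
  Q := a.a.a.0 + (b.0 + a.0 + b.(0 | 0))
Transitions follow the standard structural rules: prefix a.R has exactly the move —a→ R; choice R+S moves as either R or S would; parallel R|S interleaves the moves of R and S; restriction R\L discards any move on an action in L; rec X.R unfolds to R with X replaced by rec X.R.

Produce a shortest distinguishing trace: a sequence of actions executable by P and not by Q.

Reachable graph of P (5 states):
  m0 = c.a.a.0 + (b.0 + a.0 + b.(0 | 0)) has moves —a→ m1, —b→ m1, —b→ m2, —c→ m3
  m1 = 0 has moves deadlocked
  m2 = 0 | 0 has moves deadlocked
  m3 = a.a.0 has moves —a→ m4
  m4 = a.0 has moves —a→ m1
Reachable graph of Q (5 states):
  n0 = a.a.a.0 + (b.0 + a.0 + b.(0 | 0)) has moves —a→ n1, —a→ n2, —b→ n1, —b→ n3
  n1 = 0 has moves deadlocked
  n2 = a.a.0 has moves —a→ n4
  n3 = 0 | 0 has moves deadlocked
  n4 = a.0 has moves —a→ n1
Executing c from P (initial set {m0}):
  after c @ step 1: {m3}
  P completes σ.
Executing c from Q (initial set {n0}):
  after c @ step 1: ∅  — Q cannot continue

c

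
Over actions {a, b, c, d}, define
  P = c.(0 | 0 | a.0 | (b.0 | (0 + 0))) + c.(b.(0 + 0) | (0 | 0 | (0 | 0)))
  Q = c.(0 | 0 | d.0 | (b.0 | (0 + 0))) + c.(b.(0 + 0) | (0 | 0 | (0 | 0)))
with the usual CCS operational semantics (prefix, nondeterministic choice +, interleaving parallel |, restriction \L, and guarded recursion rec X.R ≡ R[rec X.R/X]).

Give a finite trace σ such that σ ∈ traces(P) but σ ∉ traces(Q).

Reachable graph of P (7 states):
  s0 = c.(0 | 0 | a.0 | (b.0 | (0 + 0))) + c.(b.(0 + 0) | (0 | 0 | (0 | 0))) ⊢ =c=> s1, =c=> s2
  s1 = 0 | 0 | a.0 | (b.0 | (0 + 0)) ⊢ =a=> s3, =b=> s4
  s2 = b.(0 + 0) | (0 | 0 | (0 | 0)) ⊢ =b=> s5
  s3 = 0 | 0 | 0 | (b.0 | (0 + 0)) ⊢ =b=> s6
  s4 = 0 | 0 | a.0 | (0 | (0 + 0)) ⊢ =a=> s6
  s5 = (0 + 0) | (0 | 0 | (0 | 0)) ⊢ deadlocked
  s6 = 0 | 0 | 0 | (0 | (0 + 0)) ⊢ deadlocked
Reachable graph of Q (7 states):
  t0 = c.(0 | 0 | d.0 | (b.0 | (0 + 0))) + c.(b.(0 + 0) | (0 | 0 | (0 | 0))) ⊢ =c=> t1, =c=> t2
  t1 = 0 | 0 | d.0 | (b.0 | (0 + 0)) ⊢ =b=> t3, =d=> t4
  t2 = b.(0 + 0) | (0 | 0 | (0 | 0)) ⊢ =b=> t5
  t3 = 0 | 0 | d.0 | (0 | (0 + 0)) ⊢ =d=> t6
  t4 = 0 | 0 | 0 | (b.0 | (0 + 0)) ⊢ =b=> t6
  t5 = (0 + 0) | (0 | 0 | (0 | 0)) ⊢ deadlocked
  t6 = 0 | 0 | 0 | (0 | (0 + 0)) ⊢ deadlocked
Run σ = ⟨ca⟩ on P: start {s0}
  after c @ step 1: {s1, s2}
  after a @ step 2: {s3}
  ✓ P
Run σ = ⟨ca⟩ on Q: start {t0}
  after c @ step 1: {t1, t2}
  after a @ step 2: no successor for Q

ca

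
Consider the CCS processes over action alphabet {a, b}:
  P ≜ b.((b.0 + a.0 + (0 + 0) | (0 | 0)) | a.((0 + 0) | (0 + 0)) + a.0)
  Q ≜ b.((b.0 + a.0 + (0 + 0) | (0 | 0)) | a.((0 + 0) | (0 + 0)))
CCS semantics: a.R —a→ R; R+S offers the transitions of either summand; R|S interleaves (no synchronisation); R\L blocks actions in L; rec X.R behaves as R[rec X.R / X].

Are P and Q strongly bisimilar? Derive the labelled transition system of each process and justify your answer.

LTS(P): 6 reachable states
  u0 = b.((b.0 + a.0 + (0 + 0) | (0 | 0)) | a.((0 + 0) | (0 + 0)) + a.0) | —b→ u1
  u1 = (b.0 + a.0 + (0 + 0) | (0 | 0)) | a.((0 + 0) | (0 + 0)) + a.0 | —a→ u2, —a→ u3, —a→ u4, —b→ u4
  u2 = (b.0 + a.0 + (0 + 0) | (0 | 0)) | ((0 + 0) | (0 + 0)) | —a→ u5, —b→ u5
  u3 = 0 | deadlocked
  u4 = 0 | a.((0 + 0) | (0 + 0)) | —a→ u5
  u5 = 0 | ((0 + 0) | (0 + 0)) | deadlocked
LTS(Q): 5 reachable states
  v0 = b.((b.0 + a.0 + (0 + 0) | (0 | 0)) | a.((0 + 0) | (0 + 0))) | —b→ v1
  v1 = (b.0 + a.0 + (0 + 0) | (0 | 0)) | a.((0 + 0) | (0 + 0)) | —a→ v2, —a→ v3, —b→ v3
  v2 = (b.0 + a.0 + (0 + 0) | (0 | 0)) | ((0 + 0) | (0 + 0)) | —a→ v4, —b→ v4
  v3 = 0 | a.((0 + 0) | (0 + 0)) | —a→ v4
  v4 = 0 | ((0 + 0) | (0 + 0)) | deadlocked
Coarsest stable partition (strong bisimilarity classes):
  B0 = {u0}
  B1 = {u1}
  B2 = {u3, u5, v4}
  B3 = {u4, v3}
  B4 = {u2, v2}
  B5 = {v0}
  B6 = {v1}
u0 ∈ B0, v0 ∈ B5 → different blocks

not bisimilar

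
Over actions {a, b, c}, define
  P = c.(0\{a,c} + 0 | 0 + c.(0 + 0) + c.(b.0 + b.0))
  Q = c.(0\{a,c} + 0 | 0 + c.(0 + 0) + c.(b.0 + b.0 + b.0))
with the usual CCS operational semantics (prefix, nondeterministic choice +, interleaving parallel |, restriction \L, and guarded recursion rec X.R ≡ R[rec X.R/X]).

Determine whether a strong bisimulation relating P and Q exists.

YES

LTS(P): 5 reachable states
  p0 = c.(0\{a,c} + 0 | 0 + c.(0 + 0) + c.(b.0 + b.0)) → =c=> p1
  p1 = 0\{a,c} + 0 | 0 + c.(0 + 0) + c.(b.0 + b.0) → =c=> p2, =c=> p3
  p2 = 0 + 0 → deadlocked
  p3 = b.0 + b.0 → =b=> p4
  p4 = 0 → deadlocked
LTS(Q): 5 reachable states
  q0 = c.(0\{a,c} + 0 | 0 + c.(0 + 0) + c.(b.0 + b.0 + b.0)) → =c=> q1
  q1 = 0\{a,c} + 0 | 0 + c.(0 + 0) + c.(b.0 + b.0 + b.0) → =c=> q2, =c=> q3
  q2 = 0 + 0 → deadlocked
  q3 = b.0 + b.0 + b.0 → =b=> q4
  q4 = 0 → deadlocked
Coarsest stable partition (strong bisimilarity classes):
  B0 = {p0, q0}
  B1 = {p1, q1}
  B2 = {p3, q3}
  B3 = {p2, p4, q2, q4}
p0 ∈ B0, q0 ∈ B0 → same block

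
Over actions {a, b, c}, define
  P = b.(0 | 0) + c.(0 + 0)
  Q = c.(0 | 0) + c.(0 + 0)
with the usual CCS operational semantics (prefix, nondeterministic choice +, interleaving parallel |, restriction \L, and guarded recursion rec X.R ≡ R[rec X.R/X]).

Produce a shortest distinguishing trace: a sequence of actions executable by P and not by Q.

b

Reachable graph of P (3 states):
  m0 = b.(0 | 0) + c.(0 + 0) :: -b-> m1, -c-> m2
  m1 = 0 | 0 :: ·
  m2 = 0 + 0 :: ·
Reachable graph of Q (3 states):
  n0 = c.(0 | 0) + c.(0 + 0) :: -c-> n1, -c-> n2
  n1 = 0 + 0 :: ·
  n2 = 0 | 0 :: ·
Trace ⟨b⟩ through P, begin at {m0}:
  [1] b ⇒ {m1}
  — P admits the full trace.
Trace ⟨b⟩ through Q, begin at {n0}:
  [1] b ⇒ no successor for Q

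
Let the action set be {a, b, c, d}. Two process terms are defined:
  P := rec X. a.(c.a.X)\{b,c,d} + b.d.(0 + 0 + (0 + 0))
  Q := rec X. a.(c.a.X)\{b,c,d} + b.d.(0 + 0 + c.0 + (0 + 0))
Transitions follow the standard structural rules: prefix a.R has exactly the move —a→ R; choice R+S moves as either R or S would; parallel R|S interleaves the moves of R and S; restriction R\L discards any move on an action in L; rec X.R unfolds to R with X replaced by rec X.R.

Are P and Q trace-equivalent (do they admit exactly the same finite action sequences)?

trace-distinct — witness ⟨bdc⟩

Reachable graph of P (4 states):
  s0 = rec X. a.(c.a.X)\{b,c,d} + b.d.(0 + 0 + (0 + 0)) | -a-> s1, -b-> s2
  s1 = (c.a.(rec X. a.(c.a.X)\{b,c,d} + b.d.(0 + 0 + (0 + 0))))\{b,c,d} | stopped
  s2 = d.(0 + 0 + (0 + 0)) | -d-> s3
  s3 = 0 + 0 + (0 + 0) | stopped
Reachable graph of Q (5 states):
  t0 = rec X. a.(c.a.X)\{b,c,d} + b.d.(0 + 0 + c.0 + (0 + 0)) | -a-> t1, -b-> t2
  t1 = (c.a.(rec X. a.(c.a.X)\{b,c,d} + b.d.(0 + 0 + c.0 + (0 + 0))))\{b,c,d} | stopped
  t2 = d.(0 + 0 + c.0 + (0 + 0)) | -d-> t3
  t3 = 0 + 0 + c.0 + (0 + 0) | -c-> t4
  t4 = 0 | stopped
Trace ⟨bdc⟩ through Q, begin at {t0}:
  step 1 (b): {t2}
  step 2 (d): {t3}
  step 3 (c): {t4}
  ✓ Q
Trace ⟨bdc⟩ through P, begin at {s0}:
  step 1 (b): {s2}
  step 2 (d): {s3}
  step 3 (c): no successor for P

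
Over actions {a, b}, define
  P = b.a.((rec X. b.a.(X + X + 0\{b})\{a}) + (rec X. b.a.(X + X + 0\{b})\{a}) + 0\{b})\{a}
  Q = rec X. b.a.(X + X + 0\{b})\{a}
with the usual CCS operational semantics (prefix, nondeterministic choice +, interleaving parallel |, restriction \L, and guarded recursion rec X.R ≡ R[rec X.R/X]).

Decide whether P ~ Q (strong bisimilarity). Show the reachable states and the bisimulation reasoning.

bisimilar

P's transition system — 4 states:
  s0 = b.a.((rec X. b.a.(X + X + 0\{b})\{a}) + (rec X. b.a.(X + X + 0\{b})\{a}) + 0\{b})\{a} | ··b··> s1
  s1 = a.((rec X. b.a.(X + X + 0\{b})\{a}) + (rec X. b.a.(X + X + 0\{b})\{a}) + 0\{b})\{a} | ··a··> s2
  s2 = ((rec X. b.a.(X + X + 0\{b})\{a}) + (rec X. b.a.(X + X + 0\{b})\{a}) + 0\{b})\{a} | ··b··> s3
  s3 = (a.((rec X. b.a.(X + X + 0\{b})\{a}) + (rec X. b.a.(X + X + 0\{b})\{a}) + 0\{b})\{a})\{a} | ∅
Q's transition system — 4 states:
  t0 = rec X. b.a.(X + X + 0\{b})\{a} | ··b··> t1
  t1 = a.((rec X. b.a.(X + X + 0\{b})\{a}) + (rec X. b.a.(X + X + 0\{b})\{a}) + 0\{b})\{a} | ··a··> t2
  t2 = ((rec X. b.a.(X + X + 0\{b})\{a}) + (rec X. b.a.(X + X + 0\{b})\{a}) + 0\{b})\{a} | ··b··> t3
  t3 = (a.((rec X. b.a.(X + X + 0\{b})\{a}) + (rec X. b.a.(X + X + 0\{b})\{a}) + 0\{b})\{a})\{a} | ∅
Bisimilarity quotient blocks:
  B0 = {s0, t0}
  B1 = {s1, t1}
  B2 = {s2, t2}
  B3 = {s3, t3}
s0 ∈ B0, t0 ∈ B0 → same block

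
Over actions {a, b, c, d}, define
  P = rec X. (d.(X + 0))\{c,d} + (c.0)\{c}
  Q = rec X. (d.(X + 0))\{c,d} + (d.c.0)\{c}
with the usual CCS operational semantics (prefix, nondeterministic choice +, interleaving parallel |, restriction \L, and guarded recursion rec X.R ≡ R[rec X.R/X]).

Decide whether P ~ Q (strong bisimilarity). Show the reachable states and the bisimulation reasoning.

Reachable graph of P (1 states):
  s0 = rec X. (d.(X + 0))\{c,d} + (c.0)\{c} has moves (no moves)
Reachable graph of Q (2 states):
  t0 = rec X. (d.(X + 0))\{c,d} + (d.c.0)\{c} has moves ··d··> t1
  t1 = (c.0)\{c} has moves (no moves)
Bisimilarity quotient blocks:
  B0 = {s0, t1}
  B1 = {t0}
s0 ∈ B0, t0 ∈ B1 → different blocks

P ≁ Q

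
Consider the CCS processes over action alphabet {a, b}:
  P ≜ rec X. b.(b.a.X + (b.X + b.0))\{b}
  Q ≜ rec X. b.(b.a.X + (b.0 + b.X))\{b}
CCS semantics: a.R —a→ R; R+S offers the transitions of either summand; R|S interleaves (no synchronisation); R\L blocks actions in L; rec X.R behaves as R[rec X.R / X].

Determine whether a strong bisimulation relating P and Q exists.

YES

LTS(P): 2 reachable states
  s0 = rec X. b.(b.a.X + (b.X + b.0))\{b} → --b--▸ s1
  s1 = (b.a.(rec X. b.(b.a.X + (b.X + b.0))\{b}) + (b.(rec X. b.(b.a.X + (b.X + b.0))\{b}) + b.0))\{b} → (no moves)
LTS(Q): 2 reachable states
  t0 = rec X. b.(b.a.X + (b.0 + b.X))\{b} → --b--▸ t1
  t1 = (b.a.(rec X. b.(b.a.X + (b.0 + b.X))\{b}) + (b.0 + b.(rec X. b.(b.a.X + (b.0 + b.X))\{b})))\{b} → (no moves)
Partition-refinement fixed point:
  B0 = {s0, t0}
  B1 = {s1, t1}
s0 ∈ B0, t0 ∈ B0 → same block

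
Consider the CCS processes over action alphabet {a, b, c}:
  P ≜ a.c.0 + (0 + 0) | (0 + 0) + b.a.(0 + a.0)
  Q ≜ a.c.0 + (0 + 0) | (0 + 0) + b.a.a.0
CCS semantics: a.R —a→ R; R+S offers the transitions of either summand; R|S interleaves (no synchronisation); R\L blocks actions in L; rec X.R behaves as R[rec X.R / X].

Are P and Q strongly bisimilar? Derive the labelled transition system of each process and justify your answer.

Reachable graph of P (5 states):
  m0 = a.c.0 + (0 + 0) | (0 + 0) + b.a.(0 + a.0) has moves —a→ m1, —b→ m2
  m1 = c.0 has moves —c→ m3
  m2 = a.(0 + a.0) has moves —a→ m4
  m3 = 0 has moves stopped
  m4 = 0 + a.0 has moves —a→ m3
Reachable graph of Q (5 states):
  n0 = a.c.0 + (0 + 0) | (0 + 0) + b.a.a.0 has moves —a→ n1, —b→ n2
  n1 = c.0 has moves —c→ n3
  n2 = a.a.0 has moves —a→ n4
  n3 = 0 has moves stopped
  n4 = a.0 has moves —a→ n3
Partition-refinement fixed point:
  B0 = {m0, n0}
  B1 = {m2, n2}
  B2 = {m4, n4}
  B3 = {m3, n3}
  B4 = {m1, n1}
m0 ∈ B0, n0 ∈ B0 → same block

bisimilar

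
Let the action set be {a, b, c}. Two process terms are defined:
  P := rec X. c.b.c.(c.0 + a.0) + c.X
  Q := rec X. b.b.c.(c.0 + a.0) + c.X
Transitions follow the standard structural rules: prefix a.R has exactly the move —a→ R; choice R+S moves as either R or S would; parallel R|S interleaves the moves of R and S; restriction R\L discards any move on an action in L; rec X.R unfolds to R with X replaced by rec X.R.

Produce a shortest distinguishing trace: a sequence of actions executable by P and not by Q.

P's transition system — 5 states:
  u0 = rec X. c.b.c.(c.0 + a.0) + c.X | —c→ u0, —c→ u1
  u1 = b.c.(c.0 + a.0) | —b→ u2
  u2 = c.(c.0 + a.0) | —c→ u3
  u3 = c.0 + a.0 | —a→ u4, —c→ u4
  u4 = 0 | ·
Q's transition system — 5 states:
  v0 = rec X. b.b.c.(c.0 + a.0) + c.X | —b→ v1, —c→ v0
  v1 = b.c.(c.0 + a.0) | —b→ v2
  v2 = c.(c.0 + a.0) | —c→ v3
  v3 = c.0 + a.0 | —a→ v4, —c→ v4
  v4 = 0 | ·
Executing cbc from P (initial set {u0}):
  step 1 (c): {u0, u1}
  step 2 (b): {u2}
  step 3 (c): {u3}
  — P admits the full trace.
Executing cbc from Q (initial set {v0}):
  step 1 (c): {v0}
  step 2 (b): {v1}
  step 3 (c): ∅  — Q cannot continue

cbc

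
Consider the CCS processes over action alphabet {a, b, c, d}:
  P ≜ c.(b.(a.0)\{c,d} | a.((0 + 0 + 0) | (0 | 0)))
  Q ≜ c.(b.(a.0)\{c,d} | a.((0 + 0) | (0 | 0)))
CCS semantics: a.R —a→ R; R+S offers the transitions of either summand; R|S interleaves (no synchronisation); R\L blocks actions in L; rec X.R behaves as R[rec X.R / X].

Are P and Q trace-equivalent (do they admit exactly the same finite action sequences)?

P's transition system — 7 states:
  u0 = c.(b.(a.0)\{c,d} | a.((0 + 0 + 0) | (0 | 0))) | -c-> u1
  u1 = b.(a.0)\{c,d} | a.((0 + 0 + 0) | (0 | 0)) | -a-> u2, -b-> u3
  u2 = b.(a.0)\{c,d} | ((0 + 0 + 0) | (0 | 0)) | -b-> u4
  u3 = (a.0)\{c,d} | a.((0 + 0 + 0) | (0 | 0)) | -a-> u4, -a-> u5
  u4 = (a.0)\{c,d} | ((0 + 0 + 0) | (0 | 0)) | -a-> u6
  u5 = 0\{c,d} | a.((0 + 0 + 0) | (0 | 0)) | -a-> u6
  u6 = 0\{c,d} | ((0 + 0 + 0) | (0 | 0)) | ·
Q's transition system — 7 states:
  v0 = c.(b.(a.0)\{c,d} | a.((0 + 0) | (0 | 0))) | -c-> v1
  v1 = b.(a.0)\{c,d} | a.((0 + 0) | (0 | 0)) | -a-> v2, -b-> v3
  v2 = b.(a.0)\{c,d} | ((0 + 0) | (0 | 0)) | -b-> v4
  v3 = (a.0)\{c,d} | a.((0 + 0) | (0 | 0)) | -a-> v4, -a-> v5
  v4 = (a.0)\{c,d} | ((0 + 0) | (0 | 0)) | -a-> v6
  v5 = 0\{c,d} | a.((0 + 0) | (0 | 0)) | -a-> v6
  v6 = 0\{c,d} | ((0 + 0) | (0 | 0)) | ·
Coarsest stable partition (strong bisimilarity classes):
  B0 = {u0, v0}
  B1 = {u1, v1}
  B2 = {u3, v3}
  B3 = {u4, u5, v4, v5}
  B4 = {u6, v6}
  B5 = {u2, v2}
u0 ∈ B0, v0 ∈ B0 → same block
Bisimilar ⇒ trace-equivalent.

trace-equivalent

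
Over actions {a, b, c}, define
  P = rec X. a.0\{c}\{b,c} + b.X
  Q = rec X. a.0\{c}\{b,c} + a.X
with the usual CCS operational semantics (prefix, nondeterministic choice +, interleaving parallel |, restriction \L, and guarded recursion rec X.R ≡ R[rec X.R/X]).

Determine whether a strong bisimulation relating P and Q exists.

P ≁ Q

LTS(P): 2 reachable states
  u0 = rec X. a.0\{c}\{b,c} + b.X has moves =a=> u1, =b=> u0
  u1 = 0\{c}\{b,c} has moves stopped
LTS(Q): 2 reachable states
  v0 = rec X. a.0\{c}\{b,c} + a.X has moves =a=> v0, =a=> v1
  v1 = 0\{c}\{b,c} has moves stopped
Bisimilarity quotient blocks:
  B0 = {u0}
  B1 = {u1, v1}
  B2 = {v0}
u0 ∈ B0, v0 ∈ B2 → different blocks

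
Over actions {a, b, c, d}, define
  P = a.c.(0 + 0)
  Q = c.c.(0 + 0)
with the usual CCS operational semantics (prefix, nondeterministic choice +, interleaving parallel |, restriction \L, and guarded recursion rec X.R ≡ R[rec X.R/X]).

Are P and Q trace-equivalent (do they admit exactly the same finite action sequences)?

trace-distinct — witness ⟨a⟩

Reachable graph of P (3 states):
  u0 = a.c.(0 + 0) | =a=> u1
  u1 = c.(0 + 0) | =c=> u2
  u2 = 0 + 0 | ∅
Reachable graph of Q (3 states):
  v0 = c.c.(0 + 0) | =c=> v1
  v1 = c.(0 + 0) | =c=> v2
  v2 = 0 + 0 | ∅
Run σ = ⟨a⟩ on P: start {u0}
  step 1 (a): {u1}
  — P admits the full trace.
Run σ = ⟨a⟩ on Q: start {v0}
  step 1 (a): ∅  — Q cannot continue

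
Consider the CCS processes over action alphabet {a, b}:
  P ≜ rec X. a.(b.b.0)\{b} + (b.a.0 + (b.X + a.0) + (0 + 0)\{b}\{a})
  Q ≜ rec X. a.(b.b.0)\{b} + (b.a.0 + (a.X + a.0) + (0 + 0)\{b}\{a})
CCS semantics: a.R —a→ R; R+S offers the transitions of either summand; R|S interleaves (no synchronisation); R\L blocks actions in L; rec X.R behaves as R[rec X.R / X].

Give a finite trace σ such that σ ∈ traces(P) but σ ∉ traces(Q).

bb

P's transition system — 4 states:
  u0 = rec X. a.(b.b.0)\{b} + (b.a.0 + (b.X + a.0) + (0 + 0)\{b}\{a}) has moves --a--▸ u1, --a--▸ u2, --b--▸ u0, --b--▸ u3
  u1 = (b.b.0)\{b} has moves stopped
  u2 = 0 has moves stopped
  u3 = a.0 has moves --a--▸ u2
Q's transition system — 4 states:
  v0 = rec X. a.(b.b.0)\{b} + (b.a.0 + (a.X + a.0) + (0 + 0)\{b}\{a}) has moves --a--▸ v0, --a--▸ v1, --a--▸ v2, --b--▸ v3
  v1 = (b.b.0)\{b} has moves stopped
  v2 = 0 has moves stopped
  v3 = a.0 has moves --a--▸ v2
Trace ⟨bb⟩ through P, begin at {u0}:
  step 1 (b): {u0, u3}
  step 2 (b): {u0, u3}
  — P admits the full trace.
Trace ⟨bb⟩ through Q, begin at {v0}:
  step 1 (b): {v3}
  step 2 (b): ∅ (Q stuck)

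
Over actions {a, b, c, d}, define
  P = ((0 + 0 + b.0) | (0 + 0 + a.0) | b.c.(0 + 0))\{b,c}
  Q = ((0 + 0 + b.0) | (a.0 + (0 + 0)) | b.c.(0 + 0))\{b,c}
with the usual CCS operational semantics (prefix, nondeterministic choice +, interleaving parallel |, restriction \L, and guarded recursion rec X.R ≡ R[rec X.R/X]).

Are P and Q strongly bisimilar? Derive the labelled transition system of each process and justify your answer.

Reachable graph of P (2 states):
  p0 = ((0 + 0 + b.0) | (0 + 0 + a.0) | b.c.(0 + 0))\{b,c} → ··a··> p1
  p1 = ((0 + 0 + b.0) | 0 | b.c.(0 + 0))\{b,c} → deadlocked
Reachable graph of Q (2 states):
  q0 = ((0 + 0 + b.0) | (a.0 + (0 + 0)) | b.c.(0 + 0))\{b,c} → ··a··> q1
  q1 = ((0 + 0 + b.0) | 0 | b.c.(0 + 0))\{b,c} → deadlocked
Bisimilarity quotient blocks:
  B0 = {p0, q0}
  B1 = {p1, q1}
p0 ∈ B0, q0 ∈ B0 → same block

P ~ Q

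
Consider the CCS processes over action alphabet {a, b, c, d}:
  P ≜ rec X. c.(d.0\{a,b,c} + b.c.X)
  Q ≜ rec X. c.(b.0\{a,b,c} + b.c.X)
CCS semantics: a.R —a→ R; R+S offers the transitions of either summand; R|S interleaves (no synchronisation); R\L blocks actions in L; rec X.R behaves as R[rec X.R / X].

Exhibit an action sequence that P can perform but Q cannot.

P's transition system — 4 states:
  u0 = rec X. c.(d.0\{a,b,c} + b.c.X) | —c→ u1
  u1 = d.0\{a,b,c} + b.c.(rec X. c.(d.0\{a,b,c} + b.c.X)) | —b→ u2, —d→ u3
  u2 = c.(rec X. c.(d.0\{a,b,c} + b.c.X)) | —c→ u0
  u3 = 0\{a,b,c} | (no moves)
Q's transition system — 4 states:
  v0 = rec X. c.(b.0\{a,b,c} + b.c.X) | —c→ v1
  v1 = b.0\{a,b,c} + b.c.(rec X. c.(b.0\{a,b,c} + b.c.X)) | —b→ v2, —b→ v3
  v2 = 0\{a,b,c} | (no moves)
  v3 = c.(rec X. c.(b.0\{a,b,c} + b.c.X)) | —c→ v0
Executing cd from P (initial set {u0}):
  after c @ step 1: {u1}
  after d @ step 2: {u3}
  P completes σ.
Executing cd from Q (initial set {v0}):
  after c @ step 1: {v1}
  after d @ step 2: no successor for Q

cd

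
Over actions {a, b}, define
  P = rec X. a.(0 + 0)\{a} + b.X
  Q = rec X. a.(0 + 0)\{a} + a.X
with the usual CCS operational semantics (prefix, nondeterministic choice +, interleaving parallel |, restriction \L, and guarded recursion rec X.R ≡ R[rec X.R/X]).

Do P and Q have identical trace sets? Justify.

P's transition system — 2 states:
  m0 = rec X. a.(0 + 0)\{a} + b.X has moves —a→ m1, —b→ m0
  m1 = (0 + 0)\{a} has moves deadlocked
Q's transition system — 2 states:
  n0 = rec X. a.(0 + 0)\{a} + a.X has moves —a→ n0, —a→ n1
  n1 = (0 + 0)\{a} has moves deadlocked
Run σ = ⟨b⟩ on P: start {m0}
  [1] b ⇒ {m0}
  P completes σ.
Run σ = ⟨b⟩ on Q: start {n0}
  [1] b ⇒ ∅ (Q stuck)

trace-distinct — witness ⟨b⟩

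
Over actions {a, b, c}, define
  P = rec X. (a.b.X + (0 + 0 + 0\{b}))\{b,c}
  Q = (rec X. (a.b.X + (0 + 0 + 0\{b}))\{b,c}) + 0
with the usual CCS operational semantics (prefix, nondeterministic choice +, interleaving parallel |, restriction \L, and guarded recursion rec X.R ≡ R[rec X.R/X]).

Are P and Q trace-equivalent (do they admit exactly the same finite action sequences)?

traces(P) = traces(Q)

LTS(P): 2 reachable states
  u0 = rec X. (a.b.X + (0 + 0 + 0\{b}))\{b,c} → --a--▸ u1
  u1 = (b.(rec X. (a.b.X + (0 + 0 + 0\{b}))\{b,c}))\{b,c} → ∅
LTS(Q): 2 reachable states
  v0 = (rec X. (a.b.X + (0 + 0 + 0\{b}))\{b,c}) + 0 → --a--▸ v1
  v1 = (b.(rec X. (a.b.X + (0 + 0 + 0\{b}))\{b,c}))\{b,c} → ∅
Partition-refinement fixed point:
  B0 = {u0, v0}
  B1 = {u1, v1}
u0 ∈ B0, v0 ∈ B0 → same block
Bisimilar ⇒ trace-equivalent.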